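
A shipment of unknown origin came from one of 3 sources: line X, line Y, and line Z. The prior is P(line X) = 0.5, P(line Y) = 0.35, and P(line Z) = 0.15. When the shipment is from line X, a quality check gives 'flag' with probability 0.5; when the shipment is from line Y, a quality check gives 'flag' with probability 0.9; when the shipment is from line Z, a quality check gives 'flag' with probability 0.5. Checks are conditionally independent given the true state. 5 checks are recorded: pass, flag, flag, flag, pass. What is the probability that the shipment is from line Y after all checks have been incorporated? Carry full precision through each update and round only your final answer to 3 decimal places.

0.112

After 'pass': normaliser = 0.5·0.5000 + 0.1·0.3500 + 0.5·0.1500; P(line X) ≈ 0.6944, P(line Y) ≈ 0.0972, P(line Z) ≈ 0.2083
After 'flag': normaliser = 0.5·0.6944 + 0.9·0.0972 + 0.5·0.2083; P(line X) ≈ 0.6443, P(line Y) ≈ 0.1624, P(line Z) ≈ 0.1933
After 'flag': normaliser = 0.5·0.6443 + 0.9·0.1624 + 0.5·0.1933; P(line X) ≈ 0.5703, P(line Y) ≈ 0.2587, P(line Z) ≈ 0.1711
After 'flag': normaliser = 0.5·0.5703 + 0.9·0.2587 + 0.5·0.1711; P(line X) ≈ 0.4725, P(line Y) ≈ 0.3858, P(line Z) ≈ 0.1417
After 'pass': normaliser = 0.5·0.4725 + 0.1·0.3858 + 0.5·0.1417; P(line X) ≈ 0.6834, P(line Y) ≈ 0.1116, P(line Z) ≈ 0.2050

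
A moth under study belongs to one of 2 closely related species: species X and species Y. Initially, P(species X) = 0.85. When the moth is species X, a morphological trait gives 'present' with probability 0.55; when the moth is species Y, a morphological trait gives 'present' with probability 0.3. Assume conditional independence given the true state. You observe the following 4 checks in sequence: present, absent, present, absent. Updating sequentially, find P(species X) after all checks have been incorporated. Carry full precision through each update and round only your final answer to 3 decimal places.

0.887

After 'present': P(species X) = 0.55·0.8500 / (0.55·0.8500 + 0.3·0.1500) ≈ 0.9122
After 'absent': P(species X) = 0.45·0.9122 / (0.45·0.9122 + 0.7·0.0878) ≈ 0.8698
After 'present': P(species X) = 0.55·0.8698 / (0.55·0.8698 + 0.3·0.1302) ≈ 0.9245
After 'absent': P(species X) = 0.45·0.9245 / (0.45·0.9245 + 0.7·0.0755) ≈ 0.8873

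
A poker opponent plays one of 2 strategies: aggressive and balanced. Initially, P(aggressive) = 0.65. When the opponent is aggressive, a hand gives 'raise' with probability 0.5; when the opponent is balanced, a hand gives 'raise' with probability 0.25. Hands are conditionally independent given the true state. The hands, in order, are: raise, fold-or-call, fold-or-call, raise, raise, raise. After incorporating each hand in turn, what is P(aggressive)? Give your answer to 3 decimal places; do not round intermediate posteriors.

0.930

Each posterior becomes the prior for the next update.
After 'raise': P(aggressive) = 0.5·0.6500 / (0.5·0.6500 + 0.25·0.3500) ≈ 0.7879
After 'fold-or-call': P(aggressive) = 0.5·0.7879 / (0.5·0.7879 + 0.75·0.2121) ≈ 0.7123
After 'fold-or-call': P(aggressive) = 0.5·0.7123 / (0.5·0.7123 + 0.75·0.2877) ≈ 0.6228
After 'raise': P(aggressive) = 0.5·0.6228 / (0.5·0.6228 + 0.25·0.3772) ≈ 0.7675
After 'raise': P(aggressive) = 0.5·0.7675 / (0.5·0.7675 + 0.25·0.2325) ≈ 0.8685
After 'raise': P(aggressive) = 0.5·0.8685 / (0.5·0.8685 + 0.25·0.1315) ≈ 0.9296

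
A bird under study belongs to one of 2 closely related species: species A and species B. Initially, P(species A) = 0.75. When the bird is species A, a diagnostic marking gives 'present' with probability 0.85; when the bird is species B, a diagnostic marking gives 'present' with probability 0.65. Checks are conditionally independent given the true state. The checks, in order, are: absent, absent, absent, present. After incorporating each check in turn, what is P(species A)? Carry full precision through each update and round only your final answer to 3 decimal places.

After 'absent': P(species A) = 0.15·0.7500 / (0.15·0.7500 + 0.35·0.2500) ≈ 0.5625
After 'absent': P(species A) = 0.15·0.5625 / (0.15·0.5625 + 0.35·0.4375) ≈ 0.3553
After 'absent': P(species A) = 0.15·0.3553 / (0.15·0.3553 + 0.35·0.6447) ≈ 0.1910
After 'present': P(species A) = 0.85·0.1910 / (0.85·0.1910 + 0.65·0.8090) ≈ 0.2359

0.236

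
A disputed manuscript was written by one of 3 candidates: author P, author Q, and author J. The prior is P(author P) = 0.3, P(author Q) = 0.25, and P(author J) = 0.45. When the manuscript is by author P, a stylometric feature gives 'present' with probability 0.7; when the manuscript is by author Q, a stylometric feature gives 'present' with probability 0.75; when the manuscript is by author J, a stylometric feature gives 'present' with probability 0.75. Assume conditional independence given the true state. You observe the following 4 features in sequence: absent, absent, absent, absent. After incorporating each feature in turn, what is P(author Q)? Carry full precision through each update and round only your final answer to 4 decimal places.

After 'absent': normaliser = 0.3·0.3000 + 0.25·0.2500 + 0.25·0.4500; P(author P) ≈ 0.3396, P(author Q) ≈ 0.2358, P(author J) ≈ 0.4245
After 'absent': normaliser = 0.3·0.3396 + 0.25·0.2358 + 0.25·0.4245; P(author P) ≈ 0.3816, P(author Q) ≈ 0.2208, P(author J) ≈ 0.3975
After 'absent': normaliser = 0.3·0.3816 + 0.25·0.2208 + 0.25·0.3975; P(author P) ≈ 0.4255, P(author Q) ≈ 0.2052, P(author J) ≈ 0.3693
After 'absent': normaliser = 0.3·0.4255 + 0.25·0.2052 + 0.25·0.3693; P(author P) ≈ 0.4705, P(author Q) ≈ 0.1891, P(author J) ≈ 0.3404

0.1891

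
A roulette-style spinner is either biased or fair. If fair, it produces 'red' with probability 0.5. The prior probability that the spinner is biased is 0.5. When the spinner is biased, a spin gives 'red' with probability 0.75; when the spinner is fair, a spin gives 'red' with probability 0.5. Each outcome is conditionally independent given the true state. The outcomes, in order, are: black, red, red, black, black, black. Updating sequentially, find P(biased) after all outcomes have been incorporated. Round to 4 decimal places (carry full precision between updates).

After 'black': P(biased) = 0.25·0.5000 / (0.25·0.5000 + 0.5·0.5000) ≈ 0.3333
After 'red': P(biased) = 0.75·0.3333 / (0.75·0.3333 + 0.5·0.6667) ≈ 0.4286
After 'red': P(biased) = 0.75·0.4286 / (0.75·0.4286 + 0.5·0.5714) ≈ 0.5294
After 'black': P(biased) = 0.25·0.5294 / (0.25·0.5294 + 0.5·0.4706) ≈ 0.3600
After 'black': P(biased) = 0.25·0.3600 / (0.25·0.3600 + 0.5·0.6400) ≈ 0.2195
After 'black': P(biased) = 0.25·0.2195 / (0.25·0.2195 + 0.5·0.7805) ≈ 0.1233

0.1233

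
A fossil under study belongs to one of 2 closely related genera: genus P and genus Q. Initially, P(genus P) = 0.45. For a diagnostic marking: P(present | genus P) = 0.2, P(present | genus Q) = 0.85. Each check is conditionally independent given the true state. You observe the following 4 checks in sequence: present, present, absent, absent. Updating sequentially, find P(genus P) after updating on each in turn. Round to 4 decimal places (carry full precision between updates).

After 'present': P(genus P) = 0.2·0.4500 / (0.2·0.4500 + 0.85·0.5500) ≈ 0.1614
After 'present': P(genus P) = 0.2·0.1614 / (0.2·0.1614 + 0.85·0.8386) ≈ 0.0433
After 'absent': P(genus P) = 0.8·0.0433 / (0.8·0.0433 + 0.15·0.9567) ≈ 0.1946
After 'absent': P(genus P) = 0.8·0.1946 / (0.8·0.1946 + 0.15·0.8054) ≈ 0.5630

0.5630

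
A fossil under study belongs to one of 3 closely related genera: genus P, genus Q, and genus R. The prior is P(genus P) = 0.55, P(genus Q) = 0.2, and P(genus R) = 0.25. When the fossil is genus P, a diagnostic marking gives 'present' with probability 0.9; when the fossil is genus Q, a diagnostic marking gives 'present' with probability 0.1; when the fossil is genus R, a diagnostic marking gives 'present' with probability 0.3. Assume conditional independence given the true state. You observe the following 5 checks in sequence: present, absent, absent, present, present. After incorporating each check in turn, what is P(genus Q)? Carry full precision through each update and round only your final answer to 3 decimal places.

After 'present': normaliser = 0.9·0.5500 + 0.1·0.2000 + 0.3·0.2500; P(genus P) ≈ 0.8390, P(genus Q) ≈ 0.0339, P(genus R) ≈ 0.1271
After 'absent': normaliser = 0.1·0.8390 + 0.9·0.0339 + 0.7·0.1271; P(genus P) ≈ 0.4125, P(genus Q) ≈ 0.1500, P(genus R) ≈ 0.4375
After 'absent': normaliser = 0.1·0.4125 + 0.9·0.1500 + 0.7·0.4375; P(genus P) ≈ 0.0855, P(genus Q) ≈ 0.2798, P(genus R) ≈ 0.6347
After 'present': normaliser = 0.9·0.0855 + 0.1·0.2798 + 0.3·0.6347; P(genus P) ≈ 0.2605, P(genus Q) ≈ 0.0947, P(genus R) ≈ 0.6447
After 'present': normaliser = 0.9·0.2605 + 0.1·0.0947 + 0.3·0.6447; P(genus P) ≈ 0.5361, P(genus Q) ≈ 0.0217, P(genus R) ≈ 0.4422

0.022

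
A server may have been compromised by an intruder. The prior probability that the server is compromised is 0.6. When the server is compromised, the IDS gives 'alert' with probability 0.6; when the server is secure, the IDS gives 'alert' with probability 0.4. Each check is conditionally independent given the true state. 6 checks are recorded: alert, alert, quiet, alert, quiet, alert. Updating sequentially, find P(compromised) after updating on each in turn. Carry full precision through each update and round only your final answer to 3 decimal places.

0.771

After 'alert': P(compromised) = 0.6·0.6000 / (0.6·0.6000 + 0.4·0.4000) ≈ 0.6923
After 'alert': P(compromised) = 0.6·0.6923 / (0.6·0.6923 + 0.4·0.3077) ≈ 0.7714
After 'quiet': P(compromised) = 0.4·0.7714 / (0.4·0.7714 + 0.6·0.2286) ≈ 0.6923
After 'alert': P(compromised) = 0.6·0.6923 / (0.6·0.6923 + 0.4·0.3077) ≈ 0.7714
After 'quiet': P(compromised) = 0.4·0.7714 / (0.4·0.7714 + 0.6·0.2286) ≈ 0.6923
After 'alert': P(compromised) = 0.6·0.6923 / (0.6·0.6923 + 0.4·0.3077) ≈ 0.7714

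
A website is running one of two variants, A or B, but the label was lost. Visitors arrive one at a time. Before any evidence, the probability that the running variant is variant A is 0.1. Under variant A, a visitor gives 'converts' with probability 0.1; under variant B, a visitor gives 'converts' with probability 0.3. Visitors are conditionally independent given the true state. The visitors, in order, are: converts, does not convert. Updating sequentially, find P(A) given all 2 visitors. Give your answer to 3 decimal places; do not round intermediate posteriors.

After 'converts': P(A) = 0.1·0.1000 / (0.1·0.1000 + 0.3·0.9000) ≈ 0.0357
After 'does not convert': P(A) = 0.9·0.0357 / (0.9·0.0357 + 0.7·0.9643) ≈ 0.0455

0.045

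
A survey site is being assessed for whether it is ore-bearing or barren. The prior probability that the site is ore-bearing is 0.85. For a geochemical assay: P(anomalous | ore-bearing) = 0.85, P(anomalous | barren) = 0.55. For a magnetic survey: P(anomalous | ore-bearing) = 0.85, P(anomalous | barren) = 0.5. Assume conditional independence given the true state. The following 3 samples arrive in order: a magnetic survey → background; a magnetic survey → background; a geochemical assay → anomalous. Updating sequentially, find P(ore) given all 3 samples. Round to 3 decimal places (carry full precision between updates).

0.441

After a magnetic survey='background': P(ore) = 0.15·0.8500 / (0.15·0.8500 + 0.5·0.1500) ≈ 0.6296
After a magnetic survey='background': P(ore) = 0.15·0.6296 / (0.15·0.6296 + 0.5·0.3704) ≈ 0.3377
After a geochemical assay='anomalous': P(ore) = 0.85·0.3377 / (0.85·0.3377 + 0.55·0.6623) ≈ 0.4408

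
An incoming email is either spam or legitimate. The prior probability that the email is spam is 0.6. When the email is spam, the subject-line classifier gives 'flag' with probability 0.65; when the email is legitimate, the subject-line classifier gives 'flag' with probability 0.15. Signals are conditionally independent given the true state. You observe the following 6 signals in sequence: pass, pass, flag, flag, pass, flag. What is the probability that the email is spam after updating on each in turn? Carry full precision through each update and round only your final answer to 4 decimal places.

0.8950

Each posterior becomes the prior for the next update.
After 'pass': P(spam) = 0.35·0.6000 / (0.35·0.6000 + 0.85·0.4000) ≈ 0.3818
After 'pass': P(spam) = 0.35·0.3818 / (0.35·0.3818 + 0.85·0.6182) ≈ 0.2028
After 'flag': P(spam) = 0.65·0.2028 / (0.65·0.2028 + 0.15·0.7972) ≈ 0.5243
After 'flag': P(spam) = 0.65·0.5243 / (0.65·0.5243 + 0.15·0.4757) ≈ 0.8269
After 'pass': P(spam) = 0.35·0.8269 / (0.35·0.8269 + 0.85·0.1731) ≈ 0.6629
After 'flag': P(spam) = 0.65·0.6629 / (0.65·0.6629 + 0.15·0.3371) ≈ 0.8950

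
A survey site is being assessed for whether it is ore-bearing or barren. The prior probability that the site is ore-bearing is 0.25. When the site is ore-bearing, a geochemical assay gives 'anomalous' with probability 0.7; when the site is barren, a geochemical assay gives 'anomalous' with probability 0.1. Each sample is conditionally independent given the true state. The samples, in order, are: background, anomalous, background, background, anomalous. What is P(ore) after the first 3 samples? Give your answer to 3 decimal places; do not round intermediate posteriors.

0.206

After 'background': P(ore) = 0.3·0.2500 / (0.3·0.2500 + 0.9·0.7500) ≈ 0.1000
After 'anomalous': P(ore) = 0.7·0.1000 / (0.7·0.1000 + 0.1·0.9000) ≈ 0.4375
After 'background': P(ore) = 0.3·0.4375 / (0.3·0.4375 + 0.9·0.5625) ≈ 0.2059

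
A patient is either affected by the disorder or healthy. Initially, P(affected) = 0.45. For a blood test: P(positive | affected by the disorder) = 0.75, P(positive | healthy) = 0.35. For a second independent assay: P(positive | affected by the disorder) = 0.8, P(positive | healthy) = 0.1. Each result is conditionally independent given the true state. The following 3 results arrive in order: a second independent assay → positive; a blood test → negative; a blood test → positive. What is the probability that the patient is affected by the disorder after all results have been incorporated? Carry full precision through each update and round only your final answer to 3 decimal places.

Each posterior becomes the prior for the next update.
After a second independent assay='positive': P(affected) = 0.8·0.4500 / (0.8·0.4500 + 0.1·0.5500) ≈ 0.8675
After a blood test='negative': P(affected) = 0.25·0.8675 / (0.25·0.8675 + 0.65·0.1325) ≈ 0.7157
After a blood test='positive': P(affected) = 0.75·0.7157 / (0.75·0.7157 + 0.35·0.2843) ≈ 0.8436

0.844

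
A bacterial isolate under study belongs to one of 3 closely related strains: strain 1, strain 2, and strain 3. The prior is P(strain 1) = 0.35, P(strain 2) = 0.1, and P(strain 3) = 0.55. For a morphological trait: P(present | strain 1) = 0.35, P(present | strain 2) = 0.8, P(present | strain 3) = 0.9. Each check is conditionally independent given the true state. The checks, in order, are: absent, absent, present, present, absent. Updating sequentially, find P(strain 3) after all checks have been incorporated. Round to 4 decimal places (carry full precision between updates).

0.0350

After 'absent': normaliser = 0.65·0.3500 + 0.2·0.1000 + 0.1·0.5500; P(strain 1) ≈ 0.7521, P(strain 2) ≈ 0.0661, P(strain 3) ≈ 0.1818
After 'absent': normaliser = 0.65·0.7521 + 0.2·0.0661 + 0.1·0.1818; P(strain 1) ≈ 0.9396, P(strain 2) ≈ 0.0254, P(strain 3) ≈ 0.0349
After 'present': normaliser = 0.35·0.9396 + 0.8·0.0254 + 0.9·0.0349; P(strain 1) ≈ 0.8640, P(strain 2) ≈ 0.0534, P(strain 3) ≈ 0.0826
After 'present': normaliser = 0.35·0.8640 + 0.8·0.0534 + 0.9·0.0826; P(strain 1) ≈ 0.7208, P(strain 2) ≈ 0.1019, P(strain 3) ≈ 0.1773
After 'absent': normaliser = 0.65·0.7208 + 0.2·0.1019 + 0.1·0.1773; P(strain 1) ≈ 0.9248, P(strain 2) ≈ 0.0402, P(strain 3) ≈ 0.0350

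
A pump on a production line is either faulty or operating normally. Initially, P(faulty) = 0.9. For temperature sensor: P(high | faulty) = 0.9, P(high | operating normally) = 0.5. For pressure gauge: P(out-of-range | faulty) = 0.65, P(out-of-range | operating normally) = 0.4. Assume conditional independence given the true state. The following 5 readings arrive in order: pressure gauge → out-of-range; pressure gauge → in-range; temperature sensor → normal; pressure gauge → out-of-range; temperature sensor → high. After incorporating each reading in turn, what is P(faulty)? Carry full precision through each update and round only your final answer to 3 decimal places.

After pressure gauge='out-of-range': P(faulty) = 0.65·0.9000 / (0.65·0.9000 + 0.4·0.1000) ≈ 0.9360
After pressure gauge='in-range': P(faulty) = 0.35·0.9360 / (0.35·0.9360 + 0.6·0.0640) ≈ 0.8951
After temperature sensor='normal': P(faulty) = 0.1·0.8951 / (0.1·0.8951 + 0.5·0.1049) ≈ 0.6305
After pressure gauge='out-of-range': P(faulty) = 0.65·0.6305 / (0.65·0.6305 + 0.4·0.3695) ≈ 0.7349
After temperature sensor='high': P(faulty) = 0.9·0.7349 / (0.9·0.7349 + 0.5·0.2651) ≈ 0.8331

0.833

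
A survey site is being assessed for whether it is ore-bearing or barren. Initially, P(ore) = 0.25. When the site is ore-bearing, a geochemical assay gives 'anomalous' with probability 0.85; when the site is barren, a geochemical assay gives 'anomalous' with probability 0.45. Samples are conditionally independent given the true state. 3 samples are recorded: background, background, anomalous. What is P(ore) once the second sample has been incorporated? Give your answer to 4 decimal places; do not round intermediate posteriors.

0.0242

Apply Bayes' rule sequentially, carrying P(ore) forward.
After 'background': P(ore) = 0.15·0.2500 / (0.15·0.2500 + 0.55·0.7500) ≈ 0.0833
After 'background': P(ore) = 0.15·0.0833 / (0.15·0.0833 + 0.55·0.9167) ≈ 0.0242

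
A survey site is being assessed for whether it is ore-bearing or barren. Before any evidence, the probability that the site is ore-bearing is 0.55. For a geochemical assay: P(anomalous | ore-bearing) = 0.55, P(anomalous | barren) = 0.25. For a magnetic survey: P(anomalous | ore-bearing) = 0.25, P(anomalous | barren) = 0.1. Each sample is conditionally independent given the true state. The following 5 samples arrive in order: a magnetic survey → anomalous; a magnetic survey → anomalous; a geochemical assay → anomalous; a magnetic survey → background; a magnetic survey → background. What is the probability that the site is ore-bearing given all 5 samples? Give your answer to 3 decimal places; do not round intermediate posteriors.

After a magnetic survey='anomalous': P(ore) = 0.25·0.5500 / (0.25·0.5500 + 0.1·0.4500) ≈ 0.7534
After a magnetic survey='anomalous': P(ore) = 0.25·0.7534 / (0.25·0.7534 + 0.1·0.2466) ≈ 0.8842
After a geochemical assay='anomalous': P(ore) = 0.55·0.8842 / (0.55·0.8842 + 0.25·0.1158) ≈ 0.9438
After a magnetic survey='background': P(ore) = 0.75·0.9438 / (0.75·0.9438 + 0.9·0.0562) ≈ 0.9334
After a magnetic survey='background': P(ore) = 0.75·0.9334 / (0.75·0.9334 + 0.9·0.0666) ≈ 0.9211

0.921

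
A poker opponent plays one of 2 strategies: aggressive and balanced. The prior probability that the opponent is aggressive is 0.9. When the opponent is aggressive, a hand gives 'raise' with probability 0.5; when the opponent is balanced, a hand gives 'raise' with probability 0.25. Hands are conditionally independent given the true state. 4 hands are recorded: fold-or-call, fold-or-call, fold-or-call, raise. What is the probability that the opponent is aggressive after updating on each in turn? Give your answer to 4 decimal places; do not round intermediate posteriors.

0.8421

After 'fold-or-call': P(aggressive) = 0.5·0.9000 / (0.5·0.9000 + 0.75·0.1000) ≈ 0.8571
After 'fold-or-call': P(aggressive) = 0.5·0.8571 / (0.5·0.8571 + 0.75·0.1429) ≈ 0.8000
After 'fold-or-call': P(aggressive) = 0.5·0.8000 / (0.5·0.8000 + 0.75·0.2000) ≈ 0.7273
After 'raise': P(aggressive) = 0.5·0.7273 / (0.5·0.7273 + 0.25·0.2727) ≈ 0.8421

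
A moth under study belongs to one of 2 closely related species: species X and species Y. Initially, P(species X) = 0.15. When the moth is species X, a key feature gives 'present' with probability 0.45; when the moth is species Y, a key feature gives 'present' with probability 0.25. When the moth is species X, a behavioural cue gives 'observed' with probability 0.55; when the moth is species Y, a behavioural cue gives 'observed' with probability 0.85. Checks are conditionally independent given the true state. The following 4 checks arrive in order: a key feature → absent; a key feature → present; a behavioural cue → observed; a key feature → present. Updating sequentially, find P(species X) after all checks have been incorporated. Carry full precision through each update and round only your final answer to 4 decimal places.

After a key feature='absent': P(species X) = 0.55·0.1500 / (0.55·0.1500 + 0.75·0.8500) ≈ 0.1146
After a key feature='present': P(species X) = 0.45·0.1146 / (0.45·0.1146 + 0.25·0.8854) ≈ 0.1889
After a behavioural cue='observed': P(species X) = 0.55·0.1889 / (0.55·0.1889 + 0.85·0.8111) ≈ 0.1310
After a key feature='present': P(species X) = 0.45·0.1310 / (0.45·0.1310 + 0.25·0.8690) ≈ 0.2134

0.2134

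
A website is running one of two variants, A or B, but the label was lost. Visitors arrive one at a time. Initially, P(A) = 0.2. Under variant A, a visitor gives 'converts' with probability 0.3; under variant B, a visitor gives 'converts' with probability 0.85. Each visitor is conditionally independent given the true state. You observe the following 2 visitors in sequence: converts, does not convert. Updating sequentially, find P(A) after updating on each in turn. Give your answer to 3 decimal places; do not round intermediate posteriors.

0.292

After 'converts': P(A) = 0.3·0.2000 / (0.3·0.2000 + 0.85·0.8000) ≈ 0.0811
After 'does not convert': P(A) = 0.7·0.0811 / (0.7·0.0811 + 0.15·0.9189) ≈ 0.2917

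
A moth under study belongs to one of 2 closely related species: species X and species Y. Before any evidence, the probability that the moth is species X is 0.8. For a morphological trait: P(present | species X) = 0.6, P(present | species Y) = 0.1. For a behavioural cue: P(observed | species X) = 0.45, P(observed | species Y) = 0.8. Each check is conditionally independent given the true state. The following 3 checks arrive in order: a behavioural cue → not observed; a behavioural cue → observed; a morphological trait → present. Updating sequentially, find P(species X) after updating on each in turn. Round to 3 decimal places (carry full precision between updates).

Each posterior becomes the prior for the next update.
After a behavioural cue='not observed': P(species X) = 0.55·0.8000 / (0.55·0.8000 + 0.2·0.2000) ≈ 0.9167
After a behavioural cue='observed': P(species X) = 0.45·0.9167 / (0.45·0.9167 + 0.8·0.0833) ≈ 0.8609
After a morphological trait='present': P(species X) = 0.6·0.8609 / (0.6·0.8609 + 0.1·0.1391) ≈ 0.9738

0.974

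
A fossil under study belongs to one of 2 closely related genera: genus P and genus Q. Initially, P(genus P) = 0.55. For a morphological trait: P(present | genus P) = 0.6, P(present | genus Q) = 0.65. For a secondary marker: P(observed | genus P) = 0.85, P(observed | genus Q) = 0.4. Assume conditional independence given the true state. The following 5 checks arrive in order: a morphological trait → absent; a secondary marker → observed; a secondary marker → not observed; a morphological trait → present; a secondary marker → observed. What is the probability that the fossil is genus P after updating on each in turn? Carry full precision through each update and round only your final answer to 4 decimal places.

0.5928

After a morphological trait='absent': P(genus P) = 0.4·0.5500 / (0.4·0.5500 + 0.35·0.4500) ≈ 0.5828
After a secondary marker='observed': P(genus P) = 0.85·0.5828 / (0.85·0.5828 + 0.4·0.4172) ≈ 0.7480
After a secondary marker='not observed': P(genus P) = 0.15·0.7480 / (0.15·0.7480 + 0.6·0.2520) ≈ 0.4260
After a morphological trait='present': P(genus P) = 0.6·0.4260 / (0.6·0.4260 + 0.65·0.5740) ≈ 0.4065
After a secondary marker='observed': P(genus P) = 0.85·0.4065 / (0.85·0.4065 + 0.4·0.5935) ≈ 0.5928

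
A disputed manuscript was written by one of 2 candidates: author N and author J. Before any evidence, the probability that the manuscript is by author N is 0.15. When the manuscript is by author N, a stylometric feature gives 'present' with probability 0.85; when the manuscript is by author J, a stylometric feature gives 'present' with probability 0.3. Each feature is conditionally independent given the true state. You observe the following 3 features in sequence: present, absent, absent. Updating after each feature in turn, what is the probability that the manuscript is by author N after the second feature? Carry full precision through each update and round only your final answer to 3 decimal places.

Each posterior becomes the prior for the next update.
After 'present': P(author N) = 0.85·0.1500 / (0.85·0.1500 + 0.3·0.8500) ≈ 0.3333
After 'absent': P(author N) = 0.15·0.3333 / (0.15·0.3333 + 0.7·0.6667) ≈ 0.0968

0.097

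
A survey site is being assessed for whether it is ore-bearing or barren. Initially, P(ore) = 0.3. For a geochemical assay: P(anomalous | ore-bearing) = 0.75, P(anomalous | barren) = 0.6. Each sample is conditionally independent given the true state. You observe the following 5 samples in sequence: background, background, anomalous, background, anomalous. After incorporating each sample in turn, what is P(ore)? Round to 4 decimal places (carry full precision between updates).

After 'background': P(ore) = 0.25·0.3000 / (0.25·0.3000 + 0.4·0.7000) ≈ 0.2113
After 'background': P(ore) = 0.25·0.2113 / (0.25·0.2113 + 0.4·0.7887) ≈ 0.1434
After 'anomalous': P(ore) = 0.75·0.1434 / (0.75·0.1434 + 0.6·0.8566) ≈ 0.1731
After 'background': P(ore) = 0.25·0.1731 / (0.25·0.1731 + 0.4·0.8269) ≈ 0.1157
After 'anomalous': P(ore) = 0.75·0.1157 / (0.75·0.1157 + 0.6·0.8843) ≈ 0.1405

0.1405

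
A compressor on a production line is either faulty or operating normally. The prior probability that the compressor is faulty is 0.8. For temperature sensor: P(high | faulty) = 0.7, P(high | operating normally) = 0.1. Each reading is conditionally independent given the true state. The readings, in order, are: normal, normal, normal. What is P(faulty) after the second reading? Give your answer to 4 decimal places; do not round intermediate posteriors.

After 'normal': P(faulty) = 0.3·0.8000 / (0.3·0.8000 + 0.9·0.2000) ≈ 0.5714
After 'normal': P(faulty) = 0.3·0.5714 / (0.3·0.5714 + 0.9·0.4286) ≈ 0.3077

0.3077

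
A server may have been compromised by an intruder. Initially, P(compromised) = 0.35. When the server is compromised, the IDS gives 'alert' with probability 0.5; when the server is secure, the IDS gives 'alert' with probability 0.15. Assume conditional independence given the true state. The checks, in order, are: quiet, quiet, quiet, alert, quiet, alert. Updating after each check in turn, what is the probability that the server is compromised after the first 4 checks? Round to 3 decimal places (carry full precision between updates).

0.268

After 'quiet': P(compromised) = 0.5·0.3500 / (0.5·0.3500 + 0.85·0.6500) ≈ 0.2405
After 'quiet': P(compromised) = 0.5·0.2405 / (0.5·0.2405 + 0.85·0.7595) ≈ 0.1571
After 'quiet': P(compromised) = 0.5·0.1571 / (0.5·0.1571 + 0.85·0.8429) ≈ 0.0988
After 'alert': P(compromised) = 0.5·0.0988 / (0.5·0.0988 + 0.15·0.9012) ≈ 0.2676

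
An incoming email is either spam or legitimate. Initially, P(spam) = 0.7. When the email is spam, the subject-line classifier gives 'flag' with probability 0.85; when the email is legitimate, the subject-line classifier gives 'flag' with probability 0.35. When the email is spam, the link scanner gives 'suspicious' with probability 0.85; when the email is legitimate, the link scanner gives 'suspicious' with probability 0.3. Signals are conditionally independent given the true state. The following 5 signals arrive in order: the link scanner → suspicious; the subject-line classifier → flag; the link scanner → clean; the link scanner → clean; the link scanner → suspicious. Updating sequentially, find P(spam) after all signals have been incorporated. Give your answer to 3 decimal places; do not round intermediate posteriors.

After the link scanner='suspicious': P(spam) = 0.85·0.7000 / (0.85·0.7000 + 0.3·0.3000) ≈ 0.8686
After the subject-line classifier='flag': P(spam) = 0.85·0.8686 / (0.85·0.8686 + 0.35·0.1314) ≈ 0.9414
After the link scanner='clean': P(spam) = 0.15·0.9414 / (0.15·0.9414 + 0.7·0.0586) ≈ 0.7748
After the link scanner='clean': P(spam) = 0.15·0.7748 / (0.15·0.7748 + 0.7·0.2252) ≈ 0.4244
After the link scanner='suspicious': P(spam) = 0.85·0.4244 / (0.85·0.4244 + 0.3·0.5756) ≈ 0.6763

0.676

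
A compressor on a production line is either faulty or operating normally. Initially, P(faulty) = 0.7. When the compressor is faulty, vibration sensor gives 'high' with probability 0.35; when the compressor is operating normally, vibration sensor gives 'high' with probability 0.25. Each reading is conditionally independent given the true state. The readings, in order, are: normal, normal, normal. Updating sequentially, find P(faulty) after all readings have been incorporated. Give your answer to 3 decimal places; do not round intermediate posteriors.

0.603

After 'normal': P(faulty) = 0.65·0.7000 / (0.65·0.7000 + 0.75·0.3000) ≈ 0.6691
After 'normal': P(faulty) = 0.65·0.6691 / (0.65·0.6691 + 0.75·0.3309) ≈ 0.6367
After 'normal': P(faulty) = 0.65·0.6367 / (0.65·0.6367 + 0.75·0.3633) ≈ 0.6030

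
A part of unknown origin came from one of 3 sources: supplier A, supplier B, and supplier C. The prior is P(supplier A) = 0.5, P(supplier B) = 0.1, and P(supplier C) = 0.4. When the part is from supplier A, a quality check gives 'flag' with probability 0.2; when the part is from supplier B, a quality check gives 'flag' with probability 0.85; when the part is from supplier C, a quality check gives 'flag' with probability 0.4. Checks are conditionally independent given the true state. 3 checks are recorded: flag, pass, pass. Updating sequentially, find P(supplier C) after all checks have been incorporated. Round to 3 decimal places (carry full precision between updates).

After 'flag': normaliser = 0.2·0.5000 + 0.85·0.1000 + 0.4·0.4000; P(supplier A) ≈ 0.2899, P(supplier B) ≈ 0.2464, P(supplier C) ≈ 0.4638
After 'pass': normaliser = 0.8·0.2899 + 0.15·0.2464 + 0.6·0.4638; P(supplier A) ≈ 0.4238, P(supplier B) ≈ 0.0675, P(supplier C) ≈ 0.5086
After 'pass': normaliser = 0.8·0.4238 + 0.15·0.0675 + 0.6·0.5086; P(supplier A) ≈ 0.5182, P(supplier B) ≈ 0.0155, P(supplier C) ≈ 0.4663

0.466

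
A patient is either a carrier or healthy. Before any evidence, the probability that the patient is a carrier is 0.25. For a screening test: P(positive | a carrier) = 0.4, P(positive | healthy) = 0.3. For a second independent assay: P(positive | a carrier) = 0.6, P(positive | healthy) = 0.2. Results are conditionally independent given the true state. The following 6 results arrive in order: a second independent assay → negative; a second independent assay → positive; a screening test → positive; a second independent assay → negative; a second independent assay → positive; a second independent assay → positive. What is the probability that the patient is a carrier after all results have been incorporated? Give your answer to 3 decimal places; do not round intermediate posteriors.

0.750

After a second independent assay='negative': P(carrier) = 0.4·0.2500 / (0.4·0.2500 + 0.8·0.7500) ≈ 0.1429
After a second independent assay='positive': P(carrier) = 0.6·0.1429 / (0.6·0.1429 + 0.2·0.8571) ≈ 0.3333
After a screening test='positive': P(carrier) = 0.4·0.3333 / (0.4·0.3333 + 0.3·0.6667) ≈ 0.4000
After a second independent assay='negative': P(carrier) = 0.4·0.4000 / (0.4·0.4000 + 0.8·0.6000) ≈ 0.2500
After a second independent assay='positive': P(carrier) = 0.6·0.2500 / (0.6·0.2500 + 0.2·0.7500) ≈ 0.5000
After a second independent assay='positive': P(carrier) = 0.6·0.5000 / (0.6·0.5000 + 0.2·0.5000) ≈ 0.7500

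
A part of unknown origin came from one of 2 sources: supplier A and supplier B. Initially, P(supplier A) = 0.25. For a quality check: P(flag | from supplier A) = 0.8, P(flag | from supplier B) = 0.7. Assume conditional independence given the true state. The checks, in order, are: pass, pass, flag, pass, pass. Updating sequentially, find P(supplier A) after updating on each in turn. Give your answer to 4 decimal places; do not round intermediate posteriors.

After 'pass': P(supplier A) = 0.2·0.2500 / (0.2·0.2500 + 0.3·0.7500) ≈ 0.1818
After 'pass': P(supplier A) = 0.2·0.1818 / (0.2·0.1818 + 0.3·0.8182) ≈ 0.1290
After 'flag': P(supplier A) = 0.8·0.1290 / (0.8·0.1290 + 0.7·0.8710) ≈ 0.1448
After 'pass': P(supplier A) = 0.2·0.1448 / (0.2·0.1448 + 0.3·0.8552) ≈ 0.1014
After 'pass': P(supplier A) = 0.2·0.1014 / (0.2·0.1014 + 0.3·0.8986) ≈ 0.0700

0.0700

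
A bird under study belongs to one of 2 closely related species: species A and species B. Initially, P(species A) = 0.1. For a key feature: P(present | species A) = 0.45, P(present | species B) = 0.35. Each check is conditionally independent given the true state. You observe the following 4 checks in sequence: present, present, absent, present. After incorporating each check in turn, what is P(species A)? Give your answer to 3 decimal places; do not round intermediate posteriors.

After 'present': P(species A) = 0.45·0.1000 / (0.45·0.1000 + 0.35·0.9000) ≈ 0.1250
After 'present': P(species A) = 0.45·0.1250 / (0.45·0.1250 + 0.35·0.8750) ≈ 0.1552
After 'absent': P(species A) = 0.55·0.1552 / (0.55·0.1552 + 0.65·0.8448) ≈ 0.1345
After 'present': P(species A) = 0.45·0.1345 / (0.45·0.1345 + 0.35·0.8655) ≈ 0.1665

0.167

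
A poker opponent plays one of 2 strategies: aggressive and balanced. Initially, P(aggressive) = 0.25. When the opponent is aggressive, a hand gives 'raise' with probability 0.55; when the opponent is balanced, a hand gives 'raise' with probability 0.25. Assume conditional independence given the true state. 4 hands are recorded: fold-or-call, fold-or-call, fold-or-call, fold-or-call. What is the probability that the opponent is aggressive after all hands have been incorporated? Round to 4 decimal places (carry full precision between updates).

0.0414

After 'fold-or-call': P(aggressive) = 0.45·0.2500 / (0.45·0.2500 + 0.75·0.7500) ≈ 0.1667
After 'fold-or-call': P(aggressive) = 0.45·0.1667 / (0.45·0.1667 + 0.75·0.8333) ≈ 0.1071
After 'fold-or-call': P(aggressive) = 0.45·0.1071 / (0.45·0.1071 + 0.75·0.8929) ≈ 0.0672
After 'fold-or-call': P(aggressive) = 0.45·0.0672 / (0.45·0.0672 + 0.75·0.9328) ≈ 0.0414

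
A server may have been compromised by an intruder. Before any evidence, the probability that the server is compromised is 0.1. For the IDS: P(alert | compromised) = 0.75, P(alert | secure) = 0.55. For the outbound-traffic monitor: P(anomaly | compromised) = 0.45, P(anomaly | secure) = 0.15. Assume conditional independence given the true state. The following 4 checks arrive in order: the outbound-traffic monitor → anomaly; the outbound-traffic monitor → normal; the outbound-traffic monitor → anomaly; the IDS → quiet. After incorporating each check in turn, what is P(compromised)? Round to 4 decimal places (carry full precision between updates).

0.2644

After the outbound-traffic monitor='anomaly': P(compromised) = 0.45·0.1000 / (0.45·0.1000 + 0.15·0.9000) ≈ 0.2500
After the outbound-traffic monitor='normal': P(compromised) = 0.55·0.2500 / (0.55·0.2500 + 0.85·0.7500) ≈ 0.1774
After the outbound-traffic monitor='anomaly': P(compromised) = 0.45·0.1774 / (0.45·0.1774 + 0.15·0.8226) ≈ 0.3929
After the IDS='quiet': P(compromised) = 0.25·0.3929 / (0.25·0.3929 + 0.45·0.6071) ≈ 0.2644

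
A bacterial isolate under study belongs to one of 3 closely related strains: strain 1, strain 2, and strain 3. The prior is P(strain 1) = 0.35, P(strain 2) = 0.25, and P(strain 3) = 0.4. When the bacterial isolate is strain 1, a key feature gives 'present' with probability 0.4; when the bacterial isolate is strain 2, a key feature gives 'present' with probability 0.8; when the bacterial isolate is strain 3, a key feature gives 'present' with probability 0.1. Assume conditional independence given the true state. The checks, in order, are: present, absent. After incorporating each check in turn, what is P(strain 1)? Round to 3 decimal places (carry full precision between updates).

0.525

After 'present': normaliser = 0.4·0.3500 + 0.8·0.2500 + 0.1·0.4000; P(strain 1) ≈ 0.3684, P(strain 2) ≈ 0.5263, P(strain 3) ≈ 0.1053
After 'absent': normaliser = 0.6·0.3684 + 0.2·0.5263 + 0.9·0.1053; P(strain 1) ≈ 0.5250, P(strain 2) ≈ 0.2500, P(strain 3) ≈ 0.2250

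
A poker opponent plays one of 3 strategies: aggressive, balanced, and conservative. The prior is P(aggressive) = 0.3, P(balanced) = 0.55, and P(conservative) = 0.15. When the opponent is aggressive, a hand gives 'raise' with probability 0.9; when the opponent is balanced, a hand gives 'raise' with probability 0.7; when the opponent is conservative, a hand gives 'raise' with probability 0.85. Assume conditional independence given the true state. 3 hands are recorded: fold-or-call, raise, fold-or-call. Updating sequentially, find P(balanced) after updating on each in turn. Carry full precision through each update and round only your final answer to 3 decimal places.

0.862

After 'fold-or-call': normaliser = 0.1·0.3000 + 0.3·0.5500 + 0.15·0.1500; P(aggressive) ≈ 0.1379, P(balanced) ≈ 0.7586, P(conservative) ≈ 0.1034
After 'raise': normaliser = 0.9·0.1379 + 0.7·0.7586 + 0.85·0.1034; P(aggressive) ≈ 0.1671, P(balanced) ≈ 0.7146, P(conservative) ≈ 0.1183
After 'fold-or-call': normaliser = 0.1·0.1671 + 0.3·0.7146 + 0.15·0.1183; P(aggressive) ≈ 0.0671, P(balanced) ≈ 0.8615, P(conservative) ≈ 0.0713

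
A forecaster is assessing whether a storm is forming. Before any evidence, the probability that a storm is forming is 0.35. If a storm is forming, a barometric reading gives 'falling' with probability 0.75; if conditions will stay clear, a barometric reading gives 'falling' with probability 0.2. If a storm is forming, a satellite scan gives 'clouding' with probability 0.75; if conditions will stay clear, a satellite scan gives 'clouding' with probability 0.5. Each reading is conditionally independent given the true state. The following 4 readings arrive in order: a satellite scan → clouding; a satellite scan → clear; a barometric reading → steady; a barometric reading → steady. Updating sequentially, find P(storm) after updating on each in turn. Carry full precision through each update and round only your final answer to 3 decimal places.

0.038

After a satellite scan='clouding': P(storm) = 0.75·0.3500 / (0.75·0.3500 + 0.5·0.6500) ≈ 0.4468
After a satellite scan='clear': P(storm) = 0.25·0.4468 / (0.25·0.4468 + 0.5·0.5532) ≈ 0.2877
After a barometric reading='steady': P(storm) = 0.25·0.2877 / (0.25·0.2877 + 0.8·0.7123) ≈ 0.1121
After a barometric reading='steady': P(storm) = 0.25·0.1121 / (0.25·0.1121 + 0.8·0.8879) ≈ 0.0379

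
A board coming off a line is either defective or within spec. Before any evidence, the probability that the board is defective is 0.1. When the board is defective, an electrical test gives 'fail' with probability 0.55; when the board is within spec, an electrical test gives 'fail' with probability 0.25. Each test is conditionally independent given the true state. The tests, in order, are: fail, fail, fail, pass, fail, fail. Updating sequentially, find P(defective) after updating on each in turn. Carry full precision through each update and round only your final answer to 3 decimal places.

0.775

Each posterior becomes the prior for the next update.
After 'fail': P(defective) = 0.55·0.1000 / (0.55·0.1000 + 0.25·0.9000) ≈ 0.1964
After 'fail': P(defective) = 0.55·0.1964 / (0.55·0.1964 + 0.25·0.8036) ≈ 0.3497
After 'fail': P(defective) = 0.55·0.3497 / (0.55·0.3497 + 0.25·0.6503) ≈ 0.5419
After 'pass': P(defective) = 0.45·0.5419 / (0.45·0.5419 + 0.75·0.4581) ≈ 0.4152
After 'fail': P(defective) = 0.55·0.4152 / (0.55·0.4152 + 0.25·0.5848) ≈ 0.6096
After 'fail': P(defective) = 0.55·0.6096 / (0.55·0.6096 + 0.25·0.3904) ≈ 0.7746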